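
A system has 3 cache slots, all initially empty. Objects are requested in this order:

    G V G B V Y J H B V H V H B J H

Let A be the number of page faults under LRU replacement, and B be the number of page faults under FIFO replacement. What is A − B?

Under LRU: F F . F . F F F F F . . . . F . → 9 faults.
Under FIFO: F F . F . F F F F F . . . . F F → 10 faults.
A − B = 9 − 10 = -1.

-1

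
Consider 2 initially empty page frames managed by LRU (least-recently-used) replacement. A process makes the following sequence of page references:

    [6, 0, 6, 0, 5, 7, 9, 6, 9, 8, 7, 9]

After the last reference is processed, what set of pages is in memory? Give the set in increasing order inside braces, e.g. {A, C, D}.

6: miss, frames {6}
0: miss, frames {6,0}
6: hit
0: hit
5: miss, evict 6, frames {0,5}
7: miss, evict 0, frames {5,7}
9: miss, evict 5, frames {7,9}
6: miss, evict 7, frames {9,6}
9: hit
8: miss, evict 6, frames {9,8}
7: miss, evict 9, frames {8,7}
9: miss, evict 8, frames {7,9}

{7, 9}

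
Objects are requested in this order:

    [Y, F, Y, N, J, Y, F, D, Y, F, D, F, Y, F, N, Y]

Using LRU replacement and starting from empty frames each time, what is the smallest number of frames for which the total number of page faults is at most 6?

f=1: 16 faults
f=2: 13 faults
f=3: 7 faults
f=4: 6 faults
f=5: 5 faults
Smallest f with faults ≤ 6 is 4.

4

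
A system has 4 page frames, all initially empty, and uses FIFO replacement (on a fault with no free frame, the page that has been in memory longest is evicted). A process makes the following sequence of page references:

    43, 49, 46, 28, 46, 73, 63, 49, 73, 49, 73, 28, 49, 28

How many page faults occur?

7

43: miss, frames {43}
49: miss, frames {43,49}
46: miss, frames {43,49,46}
28: miss, frames {43,49,46,28}
46: hit
73: miss, evict 43, frames {49,46,28,73}
63: miss, evict 49, frames {46,28,73,63}
49: miss, evict 46, frames {28,73,63,49}
73: hit
49: hit
73: hit
28: hit
49: hit
28: hit
Page faults: 7.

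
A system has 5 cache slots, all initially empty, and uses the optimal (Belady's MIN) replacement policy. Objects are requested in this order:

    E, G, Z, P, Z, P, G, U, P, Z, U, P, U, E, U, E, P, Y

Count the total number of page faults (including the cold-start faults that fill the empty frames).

6

E -> miss, frames [E]
G -> miss, frames [E, G]
Z -> miss, frames [E, G, Z]
P -> miss, frames [E, G, Z, P]
Z -> hit
P -> hit
G -> hit
U -> miss, frames [E, G, Z, P, U]
P -> hit
Z -> hit
U -> hit
P -> hit
U -> hit
E -> hit
U -> hit
E -> hit
P -> hit
Y -> miss, evict U, frames [E, G, Z, P, Y]
Page faults: 6.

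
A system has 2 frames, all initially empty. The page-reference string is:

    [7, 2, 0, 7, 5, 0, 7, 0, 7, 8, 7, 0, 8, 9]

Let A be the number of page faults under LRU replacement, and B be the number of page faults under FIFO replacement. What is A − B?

1

Under LRU: F F F F F F F . . F . F F F → 11 faults.
Under FIFO: F F F F F F F . . F . F . F → 10 faults.
A − B = 11 − 10 = 1.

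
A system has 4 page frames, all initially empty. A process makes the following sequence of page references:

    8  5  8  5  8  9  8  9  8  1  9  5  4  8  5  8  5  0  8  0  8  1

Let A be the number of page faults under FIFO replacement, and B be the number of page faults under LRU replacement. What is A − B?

Under FIFO: F F . . . F . . . F . . F F F . . F . . . F → 9 faults.
Under LRU: F F . . . F . . . F . . F F . . . F . . . F → 8 faults.
A − B = 9 − 8 = 1.

1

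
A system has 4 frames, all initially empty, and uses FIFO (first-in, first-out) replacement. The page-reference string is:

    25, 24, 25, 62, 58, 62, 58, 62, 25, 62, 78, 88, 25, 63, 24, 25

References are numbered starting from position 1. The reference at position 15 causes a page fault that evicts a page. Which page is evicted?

78

pos 1: 25 -> fault, frames [25]
pos 2: 24 -> fault, frames [25, 24]
pos 3: 25 -> hit
pos 4: 62 -> fault, frames [25, 24, 62]
pos 5: 58 -> fault, frames [25, 24, 62, 58]
pos 6: 62 -> hit
pos 7: 58 -> hit
pos 8: 62 -> hit
pos 9: 25 -> hit
pos 10: 62 -> hit
pos 11: 78 -> fault, evict 25, frames [24, 62, 58, 78]
pos 12: 88 -> fault, evict 24, frames [62, 58, 78, 88]
pos 13: 25 -> fault, evict 62, frames [58, 78, 88, 25]
pos 14: 63 -> fault, evict 58, frames [78, 88, 25, 63]
pos 15: 24 -> fault, evict 78, frames [88, 25, 63, 24]
At position 15, page 78 is evicted.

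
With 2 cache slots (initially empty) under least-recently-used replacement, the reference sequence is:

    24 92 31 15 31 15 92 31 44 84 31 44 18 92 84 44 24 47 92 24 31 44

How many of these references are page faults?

20

24: miss, frames {24}
92: miss, frames {24,92}
31: miss, evict 24, frames {92,31}
15: miss, evict 92, frames {31,15}
31: hit
15: hit
92: miss, evict 31, frames {15,92}
31: miss, evict 15, frames {92,31}
44: miss, evict 92, frames {31,44}
84: miss, evict 31, frames {44,84}
31: miss, evict 44, frames {84,31}
44: miss, evict 84, frames {31,44}
18: miss, evict 31, frames {44,18}
92: miss, evict 44, frames {18,92}
84: miss, evict 18, frames {92,84}
44: miss, evict 92, frames {84,44}
24: miss, evict 84, frames {44,24}
47: miss, evict 44, frames {24,47}
92: miss, evict 24, frames {47,92}
24: miss, evict 47, frames {92,24}
31: miss, evict 92, frames {24,31}
44: miss, evict 24, frames {31,44}
Page faults: 20.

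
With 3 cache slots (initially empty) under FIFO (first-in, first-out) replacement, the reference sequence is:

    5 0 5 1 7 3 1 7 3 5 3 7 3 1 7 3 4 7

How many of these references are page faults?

10

5 -> fault, frames {5}
0 -> fault, frames {5,0}
5 -> hit
1 -> fault, frames {5,0,1}
7 -> fault, evict 5, frames {0,1,7}
3 -> fault, evict 0, frames {1,7,3}
1 -> hit
7 -> hit
3 -> hit
5 -> fault, evict 1, frames {7,3,5}
3 -> hit
7 -> hit
3 -> hit
1 -> fault, evict 7, frames {3,5,1}
7 -> fault, evict 3, frames {5,1,7}
3 -> fault, evict 5, frames {1,7,3}
4 -> fault, evict 1, frames {7,3,4}
7 -> hit
Page faults: 10.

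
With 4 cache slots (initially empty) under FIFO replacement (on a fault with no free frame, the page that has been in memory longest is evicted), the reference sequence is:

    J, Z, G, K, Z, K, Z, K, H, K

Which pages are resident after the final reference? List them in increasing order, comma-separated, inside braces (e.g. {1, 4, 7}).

J → miss, frames [J]
Z → miss, frames [J, Z]
G → miss, frames [J, Z, G]
K → miss, frames [J, Z, G, K]
Z → hit
K → hit
Z → hit
K → hit
H → miss, evict J, frames [Z, G, K, H]
K → hit

{G, H, K, Z}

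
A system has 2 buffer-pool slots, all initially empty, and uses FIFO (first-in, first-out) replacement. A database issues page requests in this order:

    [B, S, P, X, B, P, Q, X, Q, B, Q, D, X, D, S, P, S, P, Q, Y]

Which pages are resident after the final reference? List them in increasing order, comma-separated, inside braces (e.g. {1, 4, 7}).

B: fault, frames {B}
S: fault, frames {B,S}
P: fault, evict B, frames {S,P}
X: fault, evict S, frames {P,X}
B: fault, evict P, frames {X,B}
P: fault, evict X, frames {B,P}
Q: fault, evict B, frames {P,Q}
X: fault, evict P, frames {Q,X}
Q: hit
B: fault, evict Q, frames {X,B}
Q: fault, evict X, frames {B,Q}
D: fault, evict B, frames {Q,D}
X: fault, evict Q, frames {D,X}
D: hit
S: fault, evict D, frames {X,S}
P: fault, evict X, frames {S,P}
S: hit
P: hit
Q: fault, evict S, frames {P,Q}
Y: fault, evict P, frames {Q,Y}

{Q, Y}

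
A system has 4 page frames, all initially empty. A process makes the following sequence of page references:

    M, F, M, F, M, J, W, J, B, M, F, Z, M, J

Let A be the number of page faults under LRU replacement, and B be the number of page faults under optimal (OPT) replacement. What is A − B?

2

Under LRU: F F . . . F F . F . F F . F → 8 faults.
Under OPT: F F . . . F F . F . . F . . → 6 faults.
A − B = 8 − 6 = 2.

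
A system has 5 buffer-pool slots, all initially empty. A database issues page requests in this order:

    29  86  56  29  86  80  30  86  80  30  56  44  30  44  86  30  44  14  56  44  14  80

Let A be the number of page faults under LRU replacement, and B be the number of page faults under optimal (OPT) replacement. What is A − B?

Under LRU: F F F . . F F . . . . F . . . . . F . . . F → 8 faults.
Under OPT: F F F . . F F . . . . F . . . . . F . . . . → 7 faults.
A − B = 8 − 7 = 1.

1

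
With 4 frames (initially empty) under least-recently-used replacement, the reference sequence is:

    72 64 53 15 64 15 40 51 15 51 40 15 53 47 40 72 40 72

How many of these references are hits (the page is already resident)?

72 → fault, frames {72}
64 → fault, frames {72,64}
53 → fault, frames {72,64,53}
15 → fault, frames {72,64,53,15}
64 → hit
15 → hit
40 → fault, evict 72, frames {53,64,15,40}
51 → fault, evict 53, frames {64,15,40,51}
15 → hit
51 → hit
40 → hit
15 → hit
53 → fault, evict 64, frames {51,40,15,53}
47 → fault, evict 51, frames {40,15,53,47}
40 → hit
72 → fault, evict 15, frames {53,47,40,72}
40 → hit
72 → hit
Hits: 9.

9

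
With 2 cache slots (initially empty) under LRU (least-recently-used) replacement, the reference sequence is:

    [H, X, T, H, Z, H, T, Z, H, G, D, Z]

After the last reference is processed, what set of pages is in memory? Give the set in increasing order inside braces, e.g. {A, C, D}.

H: fault, frames (H)
X: fault, frames (H X)
T: fault, evict H, frames (X T)
H: fault, evict X, frames (T H)
Z: fault, evict T, frames (H Z)
H: hit
T: fault, evict Z, frames (H T)
Z: fault, evict H, frames (T Z)
H: fault, evict T, frames (Z H)
G: fault, evict Z, frames (H G)
D: fault, evict H, frames (G D)
Z: fault, evict G, frames (D Z)

{D, Z}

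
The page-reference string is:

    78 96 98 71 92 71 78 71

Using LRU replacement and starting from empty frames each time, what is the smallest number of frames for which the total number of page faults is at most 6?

f=1: 8 faults
f=2: 6 faults
f=3: 6 faults
f=4: 6 faults
f=5: 5 faults
Smallest f with faults ≤ 6 is 2.

2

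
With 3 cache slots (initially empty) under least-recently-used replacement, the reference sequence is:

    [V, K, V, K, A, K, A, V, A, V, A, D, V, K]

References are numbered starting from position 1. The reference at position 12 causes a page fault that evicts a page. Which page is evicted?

K

pos 1: V -> fault, frames {V}
pos 2: K -> fault, frames {V,K}
pos 3: V -> hit
pos 4: K -> hit
pos 5: A -> fault, frames {V,K,A}
pos 6: K -> hit
pos 7: A -> hit
pos 8: V -> hit
pos 9: A -> hit
pos 10: V -> hit
pos 11: A -> hit
pos 12: D -> fault, evict K, frames {V,A,D}
At position 12, page K is evicted.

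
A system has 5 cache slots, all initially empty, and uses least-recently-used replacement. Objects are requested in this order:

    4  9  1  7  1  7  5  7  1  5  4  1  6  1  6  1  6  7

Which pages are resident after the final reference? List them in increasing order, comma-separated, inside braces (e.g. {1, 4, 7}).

4 -> miss, frames (4)
9 -> miss, frames (4 9)
1 -> miss, frames (4 9 1)
7 -> miss, frames (4 9 1 7)
1 -> hit
7 -> hit
5 -> miss, frames (4 9 1 7 5)
7 -> hit
1 -> hit
5 -> hit
4 -> hit
1 -> hit
6 -> miss, evict 9, frames (7 5 4 1 6)
1 -> hit
6 -> hit
1 -> hit
6 -> hit
7 -> hit

{1, 4, 5, 6, 7}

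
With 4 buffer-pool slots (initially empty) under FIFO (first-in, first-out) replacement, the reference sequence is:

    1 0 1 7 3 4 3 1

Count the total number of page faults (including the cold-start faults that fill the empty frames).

1 → miss, frames (1)
0 → miss, frames (1 0)
1 → hit
7 → miss, frames (1 0 7)
3 → miss, frames (1 0 7 3)
4 → miss, evict 1, frames (0 7 3 4)
3 → hit
1 → miss, evict 0, frames (7 3 4 1)
Page faults: 6.

6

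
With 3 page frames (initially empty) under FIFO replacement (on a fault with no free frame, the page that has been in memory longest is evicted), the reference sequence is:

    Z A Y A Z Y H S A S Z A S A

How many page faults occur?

7

Z → fault, frames (Z)
A → fault, frames (Z A)
Y → fault, frames (Z A Y)
A → hit
Z → hit
Y → hit
H → fault, evict Z, frames (A Y H)
S → fault, evict A, frames (Y H S)
A → fault, evict Y, frames (H S A)
S → hit
Z → fault, evict H, frames (S A Z)
A → hit
S → hit
A → hit
Page faults: 7.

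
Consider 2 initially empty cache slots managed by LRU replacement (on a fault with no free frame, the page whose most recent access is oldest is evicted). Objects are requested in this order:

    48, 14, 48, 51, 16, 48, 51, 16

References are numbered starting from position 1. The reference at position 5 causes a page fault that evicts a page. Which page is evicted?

pos 1: 48 → fault, frames {48}
pos 2: 14 → fault, frames {48,14}
pos 3: 48 → hit
pos 4: 51 → fault, evict 14, frames {48,51}
pos 5: 16 → fault, evict 48, frames {51,16}
At position 5, page 48 is evicted.

48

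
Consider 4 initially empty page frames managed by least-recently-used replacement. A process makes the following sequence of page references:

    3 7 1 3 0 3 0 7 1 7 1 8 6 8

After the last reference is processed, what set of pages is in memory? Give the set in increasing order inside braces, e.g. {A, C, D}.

{1, 6, 7, 8}

3 → miss, frames [3]
7 → miss, frames [3, 7]
1 → miss, frames [3, 7, 1]
3 → hit
0 → miss, frames [7, 1, 3, 0]
3 → hit
0 → hit
7 → hit
1 → hit
7 → hit
1 → hit
8 → miss, evict 3, frames [0, 7, 1, 8]
6 → miss, evict 0, frames [7, 1, 8, 6]
8 → hit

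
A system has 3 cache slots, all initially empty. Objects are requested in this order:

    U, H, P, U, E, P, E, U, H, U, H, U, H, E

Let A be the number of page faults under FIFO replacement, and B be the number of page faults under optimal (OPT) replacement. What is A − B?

Under FIFO: F F F . F . . F F . . . . . → 6 faults.
Under OPT: F F F . F . . . F . . . . . → 5 faults.
A − B = 6 − 5 = 1.

1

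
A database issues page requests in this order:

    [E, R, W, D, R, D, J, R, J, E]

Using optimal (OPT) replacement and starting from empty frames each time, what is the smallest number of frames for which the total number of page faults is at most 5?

3

f=1: 10 faults
f=2: 6 faults
f=3: 5 faults
f=4: 5 faults
f=5: 5 faults
Smallest f with faults ≤ 5 is 3.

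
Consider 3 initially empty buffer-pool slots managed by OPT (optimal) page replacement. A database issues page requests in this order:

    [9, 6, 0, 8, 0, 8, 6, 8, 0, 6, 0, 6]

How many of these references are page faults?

4

9 → fault, frames (9)
6 → fault, frames (9 6)
0 → fault, frames (9 6 0)
8 → fault, evict 9, frames (6 0 8)
0 → hit
8 → hit
6 → hit
8 → hit
0 → hit
6 → hit
0 → hit
6 → hit
Page faults: 4.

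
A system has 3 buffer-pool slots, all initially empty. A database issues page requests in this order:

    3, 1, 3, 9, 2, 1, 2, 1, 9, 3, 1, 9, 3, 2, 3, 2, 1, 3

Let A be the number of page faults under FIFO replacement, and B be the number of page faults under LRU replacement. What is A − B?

2

Under FIFO: F F . F F . . . . F F F . F F . F . → 10 faults.
Under LRU: F F . F F F . . . F . . . F . . F . → 8 faults.
A − B = 10 − 8 = 2.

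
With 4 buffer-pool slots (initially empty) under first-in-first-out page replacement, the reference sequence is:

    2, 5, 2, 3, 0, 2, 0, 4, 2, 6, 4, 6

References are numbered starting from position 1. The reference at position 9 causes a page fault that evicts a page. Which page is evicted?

pos 1: 2: fault, frames [2]
pos 2: 5: fault, frames [2, 5]
pos 3: 2: hit
pos 4: 3: fault, frames [2, 5, 3]
pos 5: 0: fault, frames [2, 5, 3, 0]
pos 6: 2: hit
pos 7: 0: hit
pos 8: 4: fault, evict 2, frames [5, 3, 0, 4]
pos 9: 2: fault, evict 5, frames [3, 0, 4, 2]
At position 9, page 5 is evicted.

5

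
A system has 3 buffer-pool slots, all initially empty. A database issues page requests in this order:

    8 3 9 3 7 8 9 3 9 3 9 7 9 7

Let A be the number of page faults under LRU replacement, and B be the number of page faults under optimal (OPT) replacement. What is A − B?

3

Under LRU: F F F . F F F F . . . F . . → 8 faults.
Under OPT: F F F . F . . F . . . . . . → 5 faults.
A − B = 8 − 5 = 3.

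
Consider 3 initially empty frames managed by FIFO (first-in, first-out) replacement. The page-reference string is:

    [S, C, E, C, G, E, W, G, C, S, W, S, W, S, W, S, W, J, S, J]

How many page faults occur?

S -> miss, frames [S]
C -> miss, frames [S, C]
E -> miss, frames [S, C, E]
C -> hit
G -> miss, evict S, frames [C, E, G]
E -> hit
W -> miss, evict C, frames [E, G, W]
G -> hit
C -> miss, evict E, frames [G, W, C]
S -> miss, evict G, frames [W, C, S]
W -> hit
S -> hit
W -> hit
S -> hit
W -> hit
S -> hit
W -> hit
J -> miss, evict W, frames [C, S, J]
S -> hit
J -> hit
Page faults: 8.

8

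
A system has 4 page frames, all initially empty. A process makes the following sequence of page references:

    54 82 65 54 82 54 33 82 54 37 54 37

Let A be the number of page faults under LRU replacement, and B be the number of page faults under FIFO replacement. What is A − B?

Under LRU: F F F . . . F . . F . . → 5 faults.
Under FIFO: F F F . . . F . . F F . → 6 faults.
A − B = 5 − 6 = -1.

-1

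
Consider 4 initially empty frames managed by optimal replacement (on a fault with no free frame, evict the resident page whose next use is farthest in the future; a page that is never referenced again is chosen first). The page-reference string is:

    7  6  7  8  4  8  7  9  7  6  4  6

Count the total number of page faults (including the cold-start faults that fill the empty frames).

7 -> miss, frames {7}
6 -> miss, frames {7,6}
7 -> hit
8 -> miss, frames {7,6,8}
4 -> miss, frames {7,6,8,4}
8 -> hit
7 -> hit
9 -> miss, evict 8, frames {7,6,4,9}
7 -> hit
6 -> hit
4 -> hit
6 -> hit
Page faults: 5.

5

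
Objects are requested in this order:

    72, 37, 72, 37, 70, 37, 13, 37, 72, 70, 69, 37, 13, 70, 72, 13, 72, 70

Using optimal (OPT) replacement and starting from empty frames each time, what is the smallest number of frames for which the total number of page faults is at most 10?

f=1: 18 faults
f=2: 11 faults
f=3: 8 faults
f=4: 6 faults
f=5: 5 faults
Smallest f with faults ≤ 10 is 3.

3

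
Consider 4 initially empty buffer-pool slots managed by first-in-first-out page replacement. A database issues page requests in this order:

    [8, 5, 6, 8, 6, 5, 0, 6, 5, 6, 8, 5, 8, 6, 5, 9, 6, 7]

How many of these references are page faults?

8 → miss, frames [8]
5 → miss, frames [8, 5]
6 → miss, frames [8, 5, 6]
8 → hit
6 → hit
5 → hit
0 → miss, frames [8, 5, 6, 0]
6 → hit
5 → hit
6 → hit
8 → hit
5 → hit
8 → hit
6 → hit
5 → hit
9 → miss, evict 8, frames [5, 6, 0, 9]
6 → hit
7 → miss, evict 5, frames [6, 0, 9, 7]
Page faults: 6.

6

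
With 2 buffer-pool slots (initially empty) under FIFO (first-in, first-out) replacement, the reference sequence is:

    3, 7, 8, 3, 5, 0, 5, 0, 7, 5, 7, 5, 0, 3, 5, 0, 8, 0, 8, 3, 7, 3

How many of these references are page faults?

15

3: miss, frames {3}
7: miss, frames {3,7}
8: miss, evict 3, frames {7,8}
3: miss, evict 7, frames {8,3}
5: miss, evict 8, frames {3,5}
0: miss, evict 3, frames {5,0}
5: hit
0: hit
7: miss, evict 5, frames {0,7}
5: miss, evict 0, frames {7,5}
7: hit
5: hit
0: miss, evict 7, frames {5,0}
3: miss, evict 5, frames {0,3}
5: miss, evict 0, frames {3,5}
0: miss, evict 3, frames {5,0}
8: miss, evict 5, frames {0,8}
0: hit
8: hit
3: miss, evict 0, frames {8,3}
7: miss, evict 8, frames {3,7}
3: hit
Page faults: 15.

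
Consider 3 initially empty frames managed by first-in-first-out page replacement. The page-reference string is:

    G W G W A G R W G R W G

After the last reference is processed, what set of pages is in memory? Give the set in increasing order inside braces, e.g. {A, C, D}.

{G, R, W}

G: miss, frames {G}
W: miss, frames {G,W}
G: hit
W: hit
A: miss, frames {G,W,A}
G: hit
R: miss, evict G, frames {W,A,R}
W: hit
G: miss, evict W, frames {A,R,G}
R: hit
W: miss, evict A, frames {R,G,W}
G: hit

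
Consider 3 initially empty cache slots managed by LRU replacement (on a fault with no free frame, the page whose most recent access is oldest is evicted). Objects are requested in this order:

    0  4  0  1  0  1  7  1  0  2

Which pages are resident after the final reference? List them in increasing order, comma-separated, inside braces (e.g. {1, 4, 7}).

{0, 1, 2}

0 -> miss, frames {0}
4 -> miss, frames {0,4}
0 -> hit
1 -> miss, frames {4,0,1}
0 -> hit
1 -> hit
7 -> miss, evict 4, frames {0,1,7}
1 -> hit
0 -> hit
2 -> miss, evict 7, frames {1,0,2}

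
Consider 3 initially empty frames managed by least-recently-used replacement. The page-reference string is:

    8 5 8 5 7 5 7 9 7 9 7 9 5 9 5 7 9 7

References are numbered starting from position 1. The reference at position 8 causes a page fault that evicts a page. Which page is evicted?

pos 1: 8 -> miss, frames {8}
pos 2: 5 -> miss, frames {8,5}
pos 3: 8 -> hit
pos 4: 5 -> hit
pos 5: 7 -> miss, frames {8,5,7}
pos 6: 5 -> hit
pos 7: 7 -> hit
pos 8: 9 -> miss, evict 8, frames {5,7,9}
At position 8, page 8 is evicted.

8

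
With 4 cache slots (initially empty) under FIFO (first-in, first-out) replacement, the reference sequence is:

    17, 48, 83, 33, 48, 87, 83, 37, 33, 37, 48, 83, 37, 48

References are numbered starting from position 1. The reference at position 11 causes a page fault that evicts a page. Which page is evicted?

pos 1: 17: fault, frames [17]
pos 2: 48: fault, frames [17, 48]
pos 3: 83: fault, frames [17, 48, 83]
pos 4: 33: fault, frames [17, 48, 83, 33]
pos 5: 48: hit
pos 6: 87: fault, evict 17, frames [48, 83, 33, 87]
pos 7: 83: hit
pos 8: 37: fault, evict 48, frames [83, 33, 87, 37]
pos 9: 33: hit
pos 10: 37: hit
pos 11: 48: fault, evict 83, frames [33, 87, 37, 48]
At position 11, page 83 is evicted.

83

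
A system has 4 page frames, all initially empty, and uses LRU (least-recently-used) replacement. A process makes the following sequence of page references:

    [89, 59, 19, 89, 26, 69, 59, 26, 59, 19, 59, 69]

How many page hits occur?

5

89 → fault, frames (89)
59 → fault, frames (89 59)
19 → fault, frames (89 59 19)
89 → hit
26 → fault, frames (59 19 89 26)
69 → fault, evict 59, frames (19 89 26 69)
59 → fault, evict 19, frames (89 26 69 59)
26 → hit
59 → hit
19 → fault, evict 89, frames (69 26 59 19)
59 → hit
69 → hit
Hits: 5.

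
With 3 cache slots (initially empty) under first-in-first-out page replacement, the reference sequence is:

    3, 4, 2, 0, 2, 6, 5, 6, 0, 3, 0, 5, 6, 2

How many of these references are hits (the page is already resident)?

4

3 → miss, frames [3]
4 → miss, frames [3, 4]
2 → miss, frames [3, 4, 2]
0 → miss, evict 3, frames [4, 2, 0]
2 → hit
6 → miss, evict 4, frames [2, 0, 6]
5 → miss, evict 2, frames [0, 6, 5]
6 → hit
0 → hit
3 → miss, evict 0, frames [6, 5, 3]
0 → miss, evict 6, frames [5, 3, 0]
5 → hit
6 → miss, evict 5, frames [3, 0, 6]
2 → miss, evict 3, frames [0, 6, 2]
Hits: 4.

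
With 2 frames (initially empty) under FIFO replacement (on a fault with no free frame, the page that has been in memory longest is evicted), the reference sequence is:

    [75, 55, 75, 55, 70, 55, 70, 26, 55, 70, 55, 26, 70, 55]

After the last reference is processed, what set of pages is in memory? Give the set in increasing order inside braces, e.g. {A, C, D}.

{26, 55}

75 → fault, frames [75]
55 → fault, frames [75, 55]
75 → hit
55 → hit
70 → fault, evict 75, frames [55, 70]
55 → hit
70 → hit
26 → fault, evict 55, frames [70, 26]
55 → fault, evict 70, frames [26, 55]
70 → fault, evict 26, frames [55, 70]
55 → hit
26 → fault, evict 55, frames [70, 26]
70 → hit
55 → fault, evict 70, frames [26, 55]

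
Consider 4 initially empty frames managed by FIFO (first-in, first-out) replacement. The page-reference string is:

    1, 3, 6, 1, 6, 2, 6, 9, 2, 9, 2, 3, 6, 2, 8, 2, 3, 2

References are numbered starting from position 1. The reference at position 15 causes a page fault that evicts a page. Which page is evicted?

pos 1: 1 -> fault, frames [1]
pos 2: 3 -> fault, frames [1, 3]
pos 3: 6 -> fault, frames [1, 3, 6]
pos 4: 1 -> hit
pos 5: 6 -> hit
pos 6: 2 -> fault, frames [1, 3, 6, 2]
pos 7: 6 -> hit
pos 8: 9 -> fault, evict 1, frames [3, 6, 2, 9]
pos 9: 2 -> hit
pos 10: 9 -> hit
pos 11: 2 -> hit
pos 12: 3 -> hit
pos 13: 6 -> hit
pos 14: 2 -> hit
pos 15: 8 -> fault, evict 3, frames [6, 2, 9, 8]
At position 15, page 3 is evicted.

3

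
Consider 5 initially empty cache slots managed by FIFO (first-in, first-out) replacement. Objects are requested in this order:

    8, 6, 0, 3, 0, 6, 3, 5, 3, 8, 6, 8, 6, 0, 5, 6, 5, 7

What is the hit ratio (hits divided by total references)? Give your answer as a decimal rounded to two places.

0.67

8 → fault, frames {8}
6 → fault, frames {8,6}
0 → fault, frames {8,6,0}
3 → fault, frames {8,6,0,3}
0 → hit
6 → hit
3 → hit
5 → fault, frames {8,6,0,3,5}
3 → hit
8 → hit
6 → hit
8 → hit
6 → hit
0 → hit
5 → hit
6 → hit
5 → hit
7 → fault, evict 8, frames {6,0,3,5,7}
Hits: 12 of 18 references → 12/18 = 0.6667.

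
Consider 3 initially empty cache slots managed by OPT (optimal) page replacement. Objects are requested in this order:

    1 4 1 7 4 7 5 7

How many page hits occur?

4

1 → fault, frames [1]
4 → fault, frames [1, 4]
1 → hit
7 → fault, frames [1, 4, 7]
4 → hit
7 → hit
5 → fault, evict 4, frames [1, 7, 5]
7 → hit
Hits: 4.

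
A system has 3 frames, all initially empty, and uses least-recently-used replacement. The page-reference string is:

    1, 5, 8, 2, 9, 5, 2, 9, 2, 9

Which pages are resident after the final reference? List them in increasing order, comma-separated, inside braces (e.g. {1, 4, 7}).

1: miss, frames {1}
5: miss, frames {1,5}
8: miss, frames {1,5,8}
2: miss, evict 1, frames {5,8,2}
9: miss, evict 5, frames {8,2,9}
5: miss, evict 8, frames {2,9,5}
2: hit
9: hit
2: hit
9: hit

{2, 5, 9}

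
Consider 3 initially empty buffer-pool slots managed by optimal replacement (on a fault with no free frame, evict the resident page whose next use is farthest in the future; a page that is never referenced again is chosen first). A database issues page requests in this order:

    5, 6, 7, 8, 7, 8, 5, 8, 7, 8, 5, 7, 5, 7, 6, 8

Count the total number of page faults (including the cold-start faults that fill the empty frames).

5

5 -> miss, frames {5}
6 -> miss, frames {5,6}
7 -> miss, frames {5,6,7}
8 -> miss, evict 6, frames {5,7,8}
7 -> hit
8 -> hit
5 -> hit
8 -> hit
7 -> hit
8 -> hit
5 -> hit
7 -> hit
5 -> hit
7 -> hit
6 -> miss, evict 7, frames {5,8,6}
8 -> hit
Page faults: 5.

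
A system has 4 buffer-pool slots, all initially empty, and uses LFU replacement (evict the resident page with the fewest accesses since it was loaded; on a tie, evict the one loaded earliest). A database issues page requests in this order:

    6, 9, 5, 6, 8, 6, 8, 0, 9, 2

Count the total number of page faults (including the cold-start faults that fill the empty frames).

7

6 → miss, frames (6)
9 → miss, frames (6 9)
5 → miss, frames (6 9 5)
6 → hit
8 → miss, frames (6 9 5 8)
6 → hit
8 → hit
0 → miss, evict 9, frames (6 5 8 0)
9 → miss, evict 5, frames (6 8 0 9)
2 → miss, evict 0, frames (6 8 9 2)
Page faults: 7.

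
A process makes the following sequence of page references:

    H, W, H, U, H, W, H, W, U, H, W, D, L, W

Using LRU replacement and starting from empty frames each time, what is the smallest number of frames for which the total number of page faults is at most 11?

2

f=1: 14 faults
f=2: 10 faults
f=3: 5 faults
f=4: 5 faults
f=5: 5 faults
Smallest f with faults ≤ 11 is 2.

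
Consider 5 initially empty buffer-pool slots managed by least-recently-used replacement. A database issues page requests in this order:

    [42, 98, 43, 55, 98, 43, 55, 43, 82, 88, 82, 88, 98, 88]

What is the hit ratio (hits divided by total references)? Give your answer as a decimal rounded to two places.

0.57

42 -> miss, frames {42}
98 -> miss, frames {42,98}
43 -> miss, frames {42,98,43}
55 -> miss, frames {42,98,43,55}
98 -> hit
43 -> hit
55 -> hit
43 -> hit
82 -> miss, frames {42,98,55,43,82}
88 -> miss, evict 42, frames {98,55,43,82,88}
82 -> hit
88 -> hit
98 -> hit
88 -> hit
Hits: 8 of 14 references → 8/14 = 0.5714.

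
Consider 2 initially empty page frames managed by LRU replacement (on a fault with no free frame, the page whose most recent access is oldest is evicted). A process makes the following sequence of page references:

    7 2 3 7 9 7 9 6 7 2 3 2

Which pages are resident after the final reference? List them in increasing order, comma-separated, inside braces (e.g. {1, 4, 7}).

7 → fault, frames (7)
2 → fault, frames (7 2)
3 → fault, evict 7, frames (2 3)
7 → fault, evict 2, frames (3 7)
9 → fault, evict 3, frames (7 9)
7 → hit
9 → hit
6 → fault, evict 7, frames (9 6)
7 → fault, evict 9, frames (6 7)
2 → fault, evict 6, frames (7 2)
3 → fault, evict 7, frames (2 3)
2 → hit

{2, 3}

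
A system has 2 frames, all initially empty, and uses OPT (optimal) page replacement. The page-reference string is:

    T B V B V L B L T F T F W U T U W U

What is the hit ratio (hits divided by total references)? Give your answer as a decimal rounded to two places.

0.50

T → fault, frames (T)
B → fault, frames (T B)
V → fault, evict T, frames (B V)
B → hit
V → hit
L → fault, evict V, frames (B L)
B → hit
L → hit
T → fault, evict L, frames (B T)
F → fault, evict B, frames (T F)
T → hit
F → hit
W → fault, evict F, frames (T W)
U → fault, evict W, frames (T U)
T → hit
U → hit
W → fault, evict T, frames (U W)
U → hit
Hits: 9 of 18 references → 9/18 = 0.5000.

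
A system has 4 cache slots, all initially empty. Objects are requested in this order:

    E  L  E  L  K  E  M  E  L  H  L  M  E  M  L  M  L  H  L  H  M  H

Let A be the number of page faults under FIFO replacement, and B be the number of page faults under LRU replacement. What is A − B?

Under FIFO: F F . . F . F . . F . . F . F . . . . . . . → 7 faults.
Under LRU: F F . . F . F . . F . . . . . . . . . . . . → 5 faults.
A − B = 7 − 5 = 2.

2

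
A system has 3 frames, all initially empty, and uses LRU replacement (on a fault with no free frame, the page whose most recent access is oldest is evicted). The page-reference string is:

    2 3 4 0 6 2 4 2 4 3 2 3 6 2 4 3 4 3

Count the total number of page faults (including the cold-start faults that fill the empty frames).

2 → miss, frames {2}
3 → miss, frames {2,3}
4 → miss, frames {2,3,4}
0 → miss, evict 2, frames {3,4,0}
6 → miss, evict 3, frames {4,0,6}
2 → miss, evict 4, frames {0,6,2}
4 → miss, evict 0, frames {6,2,4}
2 → hit
4 → hit
3 → miss, evict 6, frames {2,4,3}
2 → hit
3 → hit
6 → miss, evict 4, frames {2,3,6}
2 → hit
4 → miss, evict 3, frames {6,2,4}
3 → miss, evict 6, frames {2,4,3}
4 → hit
3 → hit
Page faults: 11.

11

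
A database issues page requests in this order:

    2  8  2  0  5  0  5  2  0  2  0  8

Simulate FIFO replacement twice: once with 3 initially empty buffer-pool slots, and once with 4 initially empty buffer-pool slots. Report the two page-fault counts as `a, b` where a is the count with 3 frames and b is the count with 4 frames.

3 frames: F F . F F . . F . . . F → 6 faults.
4 frames: F F . F F . . . . . . . → 4 faults.
4 < 6: adding a frame reduced faults, as is typical.

6, 4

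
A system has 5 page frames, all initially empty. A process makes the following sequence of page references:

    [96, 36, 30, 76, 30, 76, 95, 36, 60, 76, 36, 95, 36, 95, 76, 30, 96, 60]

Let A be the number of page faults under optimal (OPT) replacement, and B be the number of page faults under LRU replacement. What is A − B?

Under OPT: F F F F . . F . F . . . . . . . F . → 7 faults.
Under LRU: F F F F . . F . F . . . . . . . F F → 8 faults.
A − B = 7 − 8 = -1.

-1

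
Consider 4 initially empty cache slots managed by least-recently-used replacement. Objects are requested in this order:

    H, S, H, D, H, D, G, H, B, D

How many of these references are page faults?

5

H -> fault, frames [H]
S -> fault, frames [H, S]
H -> hit
D -> fault, frames [S, H, D]
H -> hit
D -> hit
G -> fault, frames [S, H, D, G]
H -> hit
B -> fault, evict S, frames [D, G, H, B]
D -> hit
Page faults: 5.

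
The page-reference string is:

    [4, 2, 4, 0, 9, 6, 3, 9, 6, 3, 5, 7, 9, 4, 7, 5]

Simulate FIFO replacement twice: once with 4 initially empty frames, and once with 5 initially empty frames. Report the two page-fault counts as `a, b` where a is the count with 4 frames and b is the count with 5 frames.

4 frames: F F . F F F F . . . F F F F . . → 10 faults.
5 frames: F F . F F F F . . . F F . F . . → 9 faults.
9 < 10: adding a frame reduced faults, as is typical.

10, 9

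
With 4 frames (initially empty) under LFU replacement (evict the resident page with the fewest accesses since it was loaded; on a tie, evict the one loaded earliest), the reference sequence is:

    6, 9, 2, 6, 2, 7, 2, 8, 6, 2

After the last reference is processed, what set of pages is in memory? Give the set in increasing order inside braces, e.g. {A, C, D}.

6 -> miss, frames (6)
9 -> miss, frames (6 9)
2 -> miss, frames (6 9 2)
6 -> hit
2 -> hit
7 -> miss, frames (6 9 2 7)
2 -> hit
8 -> miss, evict 9, frames (6 2 7 8)
6 -> hit
2 -> hit

{2, 6, 7, 8}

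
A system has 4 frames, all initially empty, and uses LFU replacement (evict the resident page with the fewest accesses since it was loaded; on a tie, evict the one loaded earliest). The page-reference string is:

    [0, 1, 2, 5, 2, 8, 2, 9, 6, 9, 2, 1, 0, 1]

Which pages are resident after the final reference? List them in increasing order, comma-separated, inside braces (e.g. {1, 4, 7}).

{0, 1, 2, 9}

0 -> miss, frames (0)
1 -> miss, frames (0 1)
2 -> miss, frames (0 1 2)
5 -> miss, frames (0 1 2 5)
2 -> hit
8 -> miss, evict 0, frames (1 2 5 8)
2 -> hit
9 -> miss, evict 1, frames (2 5 8 9)
6 -> miss, evict 5, frames (2 8 9 6)
9 -> hit
2 -> hit
1 -> miss, evict 8, frames (2 9 6 1)
0 -> miss, evict 6, frames (2 9 1 0)
1 -> hit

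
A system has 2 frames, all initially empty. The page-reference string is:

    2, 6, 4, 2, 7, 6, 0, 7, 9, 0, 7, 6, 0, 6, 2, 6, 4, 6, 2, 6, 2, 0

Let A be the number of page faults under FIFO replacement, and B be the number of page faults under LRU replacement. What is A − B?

2

Under FIFO: F F F F F F F F F F F F F . F F F . F F . F → 19 faults.
Under LRU: F F F F F F F F F F F F F . F . F . F . . F → 17 faults.
A − B = 19 − 17 = 2.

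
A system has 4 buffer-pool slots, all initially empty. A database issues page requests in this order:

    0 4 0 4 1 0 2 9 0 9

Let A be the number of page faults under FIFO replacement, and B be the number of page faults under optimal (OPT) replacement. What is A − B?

1

Under FIFO: F F . . F . F F F . → 6 faults.
Under OPT: F F . . F . F F . . → 5 faults.
A − B = 6 − 5 = 1.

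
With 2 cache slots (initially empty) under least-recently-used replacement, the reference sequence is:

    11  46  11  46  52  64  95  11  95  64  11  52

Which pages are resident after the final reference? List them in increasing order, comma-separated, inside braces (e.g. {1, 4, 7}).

11 -> miss, frames [11]
46 -> miss, frames [11, 46]
11 -> hit
46 -> hit
52 -> miss, evict 11, frames [46, 52]
64 -> miss, evict 46, frames [52, 64]
95 -> miss, evict 52, frames [64, 95]
11 -> miss, evict 64, frames [95, 11]
95 -> hit
64 -> miss, evict 11, frames [95, 64]
11 -> miss, evict 95, frames [64, 11]
52 -> miss, evict 64, frames [11, 52]

{11, 52}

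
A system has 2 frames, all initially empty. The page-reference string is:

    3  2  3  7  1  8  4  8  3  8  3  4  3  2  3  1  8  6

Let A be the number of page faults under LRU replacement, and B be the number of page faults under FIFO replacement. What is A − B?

-2

Under LRU: F F . F F F F . F . . F . F . F F F → 12 faults.
Under FIFO: F F . F F F F . F F . F F F . F F F → 14 faults.
A − B = 12 − 14 = -2.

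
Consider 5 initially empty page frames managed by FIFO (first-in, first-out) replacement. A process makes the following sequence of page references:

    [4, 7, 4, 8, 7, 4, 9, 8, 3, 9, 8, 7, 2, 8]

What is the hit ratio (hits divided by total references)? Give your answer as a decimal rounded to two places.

0.57

4: fault, frames (4)
7: fault, frames (4 7)
4: hit
8: fault, frames (4 7 8)
7: hit
4: hit
9: fault, frames (4 7 8 9)
8: hit
3: fault, frames (4 7 8 9 3)
9: hit
8: hit
7: hit
2: fault, evict 4, frames (7 8 9 3 2)
8: hit
Hits: 8 of 14 references → 8/14 = 0.5714.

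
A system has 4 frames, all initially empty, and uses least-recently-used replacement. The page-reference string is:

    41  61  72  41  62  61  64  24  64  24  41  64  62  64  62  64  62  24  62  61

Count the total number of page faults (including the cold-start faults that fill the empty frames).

41 -> fault, frames [41]
61 -> fault, frames [41, 61]
72 -> fault, frames [41, 61, 72]
41 -> hit
62 -> fault, frames [61, 72, 41, 62]
61 -> hit
64 -> fault, evict 72, frames [41, 62, 61, 64]
24 -> fault, evict 41, frames [62, 61, 64, 24]
64 -> hit
24 -> hit
41 -> fault, evict 62, frames [61, 64, 24, 41]
64 -> hit
62 -> fault, evict 61, frames [24, 41, 64, 62]
64 -> hit
62 -> hit
64 -> hit
62 -> hit
24 -> hit
62 -> hit
61 -> fault, evict 41, frames [64, 24, 62, 61]
Page faults: 9.

9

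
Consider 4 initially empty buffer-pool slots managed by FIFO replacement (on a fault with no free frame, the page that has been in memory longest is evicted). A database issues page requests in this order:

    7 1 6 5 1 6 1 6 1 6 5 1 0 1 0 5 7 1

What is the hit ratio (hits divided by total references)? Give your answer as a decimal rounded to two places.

7 → fault, frames [7]
1 → fault, frames [7, 1]
6 → fault, frames [7, 1, 6]
5 → fault, frames [7, 1, 6, 5]
1 → hit
6 → hit
1 → hit
6 → hit
1 → hit
6 → hit
5 → hit
1 → hit
0 → fault, evict 7, frames [1, 6, 5, 0]
1 → hit
0 → hit
5 → hit
7 → fault, evict 1, frames [6, 5, 0, 7]
1 → fault, evict 6, frames [5, 0, 7, 1]
Hits: 11 of 18 references → 11/18 = 0.6111.

0.61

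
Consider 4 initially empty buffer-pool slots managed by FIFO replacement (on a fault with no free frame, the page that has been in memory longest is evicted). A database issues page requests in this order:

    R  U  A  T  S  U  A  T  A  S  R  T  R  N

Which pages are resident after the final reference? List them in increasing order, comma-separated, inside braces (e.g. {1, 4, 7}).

R: miss, frames [R]
U: miss, frames [R, U]
A: miss, frames [R, U, A]
T: miss, frames [R, U, A, T]
S: miss, evict R, frames [U, A, T, S]
U: hit
A: hit
T: hit
A: hit
S: hit
R: miss, evict U, frames [A, T, S, R]
T: hit
R: hit
N: miss, evict A, frames [T, S, R, N]

{N, R, S, T}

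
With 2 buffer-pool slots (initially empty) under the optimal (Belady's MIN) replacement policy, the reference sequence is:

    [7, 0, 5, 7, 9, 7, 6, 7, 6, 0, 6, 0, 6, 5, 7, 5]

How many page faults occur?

8

7 -> fault, frames (7)
0 -> fault, frames (7 0)
5 -> fault, evict 0, frames (7 5)
7 -> hit
9 -> fault, evict 5, frames (7 9)
7 -> hit
6 -> fault, evict 9, frames (7 6)
7 -> hit
6 -> hit
0 -> fault, evict 7, frames (6 0)
6 -> hit
0 -> hit
6 -> hit
5 -> fault, evict 0, frames (6 5)
7 -> fault, evict 6, frames (5 7)
5 -> hit
Page faults: 8.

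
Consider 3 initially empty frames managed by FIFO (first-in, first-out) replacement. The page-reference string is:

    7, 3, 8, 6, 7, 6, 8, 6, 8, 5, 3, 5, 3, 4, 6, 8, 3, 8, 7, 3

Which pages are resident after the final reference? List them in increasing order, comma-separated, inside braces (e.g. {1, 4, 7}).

7 → miss, frames [7]
3 → miss, frames [7, 3]
8 → miss, frames [7, 3, 8]
6 → miss, evict 7, frames [3, 8, 6]
7 → miss, evict 3, frames [8, 6, 7]
6 → hit
8 → hit
6 → hit
8 → hit
5 → miss, evict 8, frames [6, 7, 5]
3 → miss, evict 6, frames [7, 5, 3]
5 → hit
3 → hit
4 → miss, evict 7, frames [5, 3, 4]
6 → miss, evict 5, frames [3, 4, 6]
8 → miss, evict 3, frames [4, 6, 8]
3 → miss, evict 4, frames [6, 8, 3]
8 → hit
7 → miss, evict 6, frames [8, 3, 7]
3 → hit

{3, 7, 8}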